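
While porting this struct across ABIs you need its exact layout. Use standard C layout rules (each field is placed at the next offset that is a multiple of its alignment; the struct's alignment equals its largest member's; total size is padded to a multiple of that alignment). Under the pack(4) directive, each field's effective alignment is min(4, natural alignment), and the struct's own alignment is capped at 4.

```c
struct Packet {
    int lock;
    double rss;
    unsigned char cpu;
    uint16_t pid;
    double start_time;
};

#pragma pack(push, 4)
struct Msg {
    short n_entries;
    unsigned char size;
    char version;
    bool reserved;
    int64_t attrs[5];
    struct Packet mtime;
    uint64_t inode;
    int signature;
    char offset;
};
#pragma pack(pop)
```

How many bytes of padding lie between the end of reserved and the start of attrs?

Packet: @0: lock [4B, align 4] → 4; +4 pad (align 8); @8: rss [8B, align 8] → 16; @16: cpu [1B, align 1] → 17; +1 pad (align 2); @18: pid [2B, align 2] → 20; +4 pad (align 8); @24: start_time [8B, align 8] → 32; size 32, align 8
@0: n_entries [2B, align 2] → 2
@2: size [1B, align 1] → 3
@3: version [1B, align 1] → 4
@4: reserved [1B, align 1] → 5
+3 pad (align 4)
@8: attrs [40B, align 4] → 48

3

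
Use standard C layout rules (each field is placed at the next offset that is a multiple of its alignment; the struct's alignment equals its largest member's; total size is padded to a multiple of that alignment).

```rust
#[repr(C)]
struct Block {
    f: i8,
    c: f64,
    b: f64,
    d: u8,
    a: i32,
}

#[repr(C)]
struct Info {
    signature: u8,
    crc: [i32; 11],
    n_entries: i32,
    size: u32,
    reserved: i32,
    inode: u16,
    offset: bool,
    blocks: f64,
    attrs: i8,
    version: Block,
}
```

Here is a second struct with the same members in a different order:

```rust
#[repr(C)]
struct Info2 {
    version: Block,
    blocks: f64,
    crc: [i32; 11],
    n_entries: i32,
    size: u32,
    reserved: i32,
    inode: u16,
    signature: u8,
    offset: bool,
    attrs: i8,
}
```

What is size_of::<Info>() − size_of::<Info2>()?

Block: f at 0 (size 1, align 1) → ends 1; pad 7 to align 8 for c; c at 8 (size 8, align 8) → ends 16; b at 16 (size 8, align 8) → ends 24; d at 24 (size 1, align 1) → ends 25; pad 3 to align 4 for a; a at 28 (size 4, align 4) → ends 32; total 32 bytes, alignment 8
signature at 0 (size 1, align 1) → ends 1
pad 3 to align 4 for crc
crc at 4 (size 44, align 4) → ends 48
n_entries at 48 (size 4, align 4) → ends 52
size at 52 (size 4, align 4) → ends 56
reserved at 56 (size 4, align 4) → ends 60
inode at 60 (size 2, align 2) → ends 62
offset at 62 (size 1, align 1) → ends 63
pad 1 to align 8 for blocks
blocks at 64 (size 8, align 8) → ends 72
attrs at 72 (size 1, align 1) → ends 73
pad 7 to align 8 for version
version at 80 (size 32, align 8) → ends 112
total 112 bytes, alignment 8
— Info2 —
version at 0 (size 32, align 8) → ends 32
blocks at 32 (size 8, align 8) → ends 40
crc at 40 (size 44, align 4) → ends 84
n_entries at 84 (size 4, align 4) → ends 88
size at 88 (size 4, align 4) → ends 92
reserved at 92 (size 4, align 4) → ends 96
inode at 96 (size 2, align 2) → ends 98
signature at 98 (size 1, align 1) → ends 99
offset at 99 (size 1, align 1) → ends 100
attrs at 100 (size 1, align 1) → ends 101
tail pad 3 to reach multiple of 8
total 104 bytes, alignment 8
112 − 104 = 8

8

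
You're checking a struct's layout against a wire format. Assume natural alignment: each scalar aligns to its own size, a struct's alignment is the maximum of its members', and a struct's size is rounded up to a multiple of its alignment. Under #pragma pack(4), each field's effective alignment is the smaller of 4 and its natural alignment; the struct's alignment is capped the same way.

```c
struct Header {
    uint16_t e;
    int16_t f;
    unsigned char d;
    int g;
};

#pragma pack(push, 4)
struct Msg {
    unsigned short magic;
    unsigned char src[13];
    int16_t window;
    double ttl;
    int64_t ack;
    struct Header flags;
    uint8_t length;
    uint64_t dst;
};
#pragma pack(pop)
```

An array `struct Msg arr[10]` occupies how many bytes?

Header: @0: e [2B, align 2] → 2; @2: f [2B, align 2] → 4; @4: d [1B, align 1] → 5; +3 pad (align 4); @8: g [4B, align 4] → 12; size 12, align 4
@0: magic [2B, align 2] → 2
@2: src [13B, align 1] → 15
+1 pad (align 2)
@16: window [2B, align 2] → 18
+2 pad (align 4)
@20: ttl [8B, align 4] → 28
@28: ack [8B, align 4] → 36
@36: flags [12B, align 4] → 48
@48: length [1B, align 1] → 49
+3 pad (align 4)
@52: dst [8B, align 4] → 60
size 60, align 4
array of 10: 10 × 60 = 600

600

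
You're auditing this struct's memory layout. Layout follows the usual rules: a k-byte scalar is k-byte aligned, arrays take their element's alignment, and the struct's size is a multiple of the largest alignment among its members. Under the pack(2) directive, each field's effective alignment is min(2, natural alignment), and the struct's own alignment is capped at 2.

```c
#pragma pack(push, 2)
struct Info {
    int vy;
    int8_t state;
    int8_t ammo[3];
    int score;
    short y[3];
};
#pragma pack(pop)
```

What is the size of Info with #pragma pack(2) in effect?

@0: vy [4B, align 2] → 4
@4: state [1B, align 1] → 5
@5: ammo [3B, align 1] → 8
@8: score [4B, align 2] → 12
@12: y [6B, align 2] → 18
size 18, align 2

18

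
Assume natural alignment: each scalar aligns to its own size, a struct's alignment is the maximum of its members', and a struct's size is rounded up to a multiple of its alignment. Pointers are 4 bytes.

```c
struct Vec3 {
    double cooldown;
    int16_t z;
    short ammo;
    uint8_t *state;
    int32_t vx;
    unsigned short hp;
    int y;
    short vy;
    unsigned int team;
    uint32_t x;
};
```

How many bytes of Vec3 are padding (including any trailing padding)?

@0: cooldown [8B, align 8] → 8
@8: z [2B, align 2] → 10
@10: ammo [2B, align 2] → 12
@12: state [4B, align 4] → 16
@16: vx [4B, align 4] → 20
@20: hp [2B, align 2] → 22
+2 pad (align 4)
@24: y [4B, align 4] → 28
@28: vy [2B, align 2] → 30
+2 pad (align 4)
@32: team [4B, align 4] → 36
@36: x [4B, align 4] → 40
size 40, align 8
data bytes 36, size 40 → padding 4

4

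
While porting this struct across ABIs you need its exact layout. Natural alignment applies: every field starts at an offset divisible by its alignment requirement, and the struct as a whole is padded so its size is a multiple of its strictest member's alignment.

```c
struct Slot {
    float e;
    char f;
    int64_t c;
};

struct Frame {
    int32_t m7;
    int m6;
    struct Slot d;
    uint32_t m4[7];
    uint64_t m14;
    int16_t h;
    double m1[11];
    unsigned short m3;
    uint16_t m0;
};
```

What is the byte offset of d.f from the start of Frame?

Slot: 0..4  e  (4B, 4-aligned); 4..5  f  (1B, 1-aligned); 5..8  -- padding (3B); 8..16  c  (8B, 8-aligned); sizeof = 16, alignof = 8
0..4  m7  (4B, 4-aligned)
4..8  m6  (4B, 4-aligned)
8..24  d  (16B, 8-aligned)
within Slot: f at 4
8 + 4 = 12

12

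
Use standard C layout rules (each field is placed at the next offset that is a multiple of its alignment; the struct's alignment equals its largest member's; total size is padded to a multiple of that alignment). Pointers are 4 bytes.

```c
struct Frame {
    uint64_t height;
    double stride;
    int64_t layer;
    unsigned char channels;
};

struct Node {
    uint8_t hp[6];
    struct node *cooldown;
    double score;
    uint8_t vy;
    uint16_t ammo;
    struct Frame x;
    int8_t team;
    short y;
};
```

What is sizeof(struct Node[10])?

720

Frame: 0..8  height  (8B, 8-aligned); 8..16  stride  (8B, 8-aligned); 16..24  layer  (8B, 8-aligned); 24..25  channels  (1B, 1-aligned); 25..32  -- tail padding (7B); sizeof = 32, alignof = 8
0..6  hp  (6B, 1-aligned)
6..8  -- padding (2B)
8..12  cooldown  (4B, 4-aligned)
12..16  -- padding (4B)
16..24  score  (8B, 8-aligned)
24..25  vy  (1B, 1-aligned)
25..26  -- padding (1B)
26..28  ammo  (2B, 2-aligned)
28..32  -- padding (4B)
32..64  x  (32B, 8-aligned)
64..65  team  (1B, 1-aligned)
65..66  -- padding (1B)
66..68  y  (2B, 2-aligned)
68..72  -- tail padding (4B)
sizeof = 72, alignof = 8
array of 10: 10 × 72 = 720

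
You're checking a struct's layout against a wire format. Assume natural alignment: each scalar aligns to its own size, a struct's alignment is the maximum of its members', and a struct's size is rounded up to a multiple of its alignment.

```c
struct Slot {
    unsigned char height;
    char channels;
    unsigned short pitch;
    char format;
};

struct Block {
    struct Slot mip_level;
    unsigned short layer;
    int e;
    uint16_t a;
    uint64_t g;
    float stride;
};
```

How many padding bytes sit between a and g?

Slot: 0..1  height  (1B, 1-aligned); 1..2  channels  (1B, 1-aligned); 2..4  pitch  (2B, 2-aligned); 4..5  format  (1B, 1-aligned); 5..6  -- tail padding (1B); sizeof = 6, alignof = 2
0..6  mip_level  (6B, 2-aligned)
6..8  layer  (2B, 2-aligned)
8..12  e  (4B, 4-aligned)
12..14  a  (2B, 2-aligned)
14..16  -- padding (2B)
16..24  g  (8B, 8-aligned)

2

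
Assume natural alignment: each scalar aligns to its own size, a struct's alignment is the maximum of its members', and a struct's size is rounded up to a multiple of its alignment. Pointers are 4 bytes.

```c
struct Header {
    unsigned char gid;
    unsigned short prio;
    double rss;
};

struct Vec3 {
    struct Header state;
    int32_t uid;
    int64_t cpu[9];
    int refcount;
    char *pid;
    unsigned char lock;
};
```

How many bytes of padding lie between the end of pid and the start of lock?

0

Header: @0: gid [1B, align 1] → 1; +1 pad (align 2); @2: prio [2B, align 2] → 4; +4 pad (align 8); @8: rss [8B, align 8] → 16; size 16, align 8
@0: state [16B, align 8] → 16
@16: uid [4B, align 4] → 20
+4 pad (align 8)
@24: cpu [72B, align 8] → 96
@96: refcount [4B, align 4] → 100
@100: pid [4B, align 4] → 104
@104: lock [1B, align 1] → 105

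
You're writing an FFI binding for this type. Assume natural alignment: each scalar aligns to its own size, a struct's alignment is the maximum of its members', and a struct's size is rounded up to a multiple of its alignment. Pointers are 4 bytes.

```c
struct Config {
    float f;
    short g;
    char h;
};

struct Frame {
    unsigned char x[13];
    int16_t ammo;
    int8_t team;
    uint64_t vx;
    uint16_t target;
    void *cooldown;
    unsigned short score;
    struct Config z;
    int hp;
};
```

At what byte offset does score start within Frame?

Config: @0: f [4B, align 4] → 4; @4: g [2B, align 2] → 6; @6: h [1B, align 1] → 7; +1 tail pad (align 4); size 8, align 4
@0: x [13B, align 1] → 13
+1 pad (align 2)
@14: ammo [2B, align 2] → 16
@16: team [1B, align 1] → 17
+7 pad (align 8)
@24: vx [8B, align 8] → 32
@32: target [2B, align 2] → 34
+2 pad (align 4)
@36: cooldown [4B, align 4] → 40
@40: score [2B, align 2] → 42

40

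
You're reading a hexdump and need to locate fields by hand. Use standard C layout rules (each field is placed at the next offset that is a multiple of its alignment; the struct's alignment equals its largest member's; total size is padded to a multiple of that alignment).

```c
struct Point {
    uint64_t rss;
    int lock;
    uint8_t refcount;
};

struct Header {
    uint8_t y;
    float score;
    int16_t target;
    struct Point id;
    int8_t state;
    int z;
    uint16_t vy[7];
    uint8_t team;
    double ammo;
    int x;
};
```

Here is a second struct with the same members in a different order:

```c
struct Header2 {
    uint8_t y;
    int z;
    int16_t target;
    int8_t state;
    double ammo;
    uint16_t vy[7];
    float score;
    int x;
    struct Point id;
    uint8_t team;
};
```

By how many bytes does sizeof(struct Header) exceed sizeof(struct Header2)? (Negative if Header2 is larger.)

0

Point: @0: rss [8B, align 8] → 8; @8: lock [4B, align 4] → 12; @12: refcount [1B, align 1] → 13; +3 tail pad (align 8); size 16, align 8
@0: y [1B, align 1] → 1
+3 pad (align 4)
@4: score [4B, align 4] → 8
@8: target [2B, align 2] → 10
+6 pad (align 8)
@16: id [16B, align 8] → 32
@32: state [1B, align 1] → 33
+3 pad (align 4)
@36: z [4B, align 4] → 40
@40: vy [14B, align 2] → 54
@54: team [1B, align 1] → 55
+1 pad (align 8)
@56: ammo [8B, align 8] → 64
@64: x [4B, align 4] → 68
+4 tail pad (align 8)
size 72, align 8
— Header2 —
@0: y [1B, align 1] → 1
+3 pad (align 4)
@4: z [4B, align 4] → 8
@8: target [2B, align 2] → 10
@10: state [1B, align 1] → 11
+5 pad (align 8)
@16: ammo [8B, align 8] → 24
@24: vy [14B, align 2] → 38
+2 pad (align 4)
@40: score [4B, align 4] → 44
@44: x [4B, align 4] → 48
@48: id [16B, align 8] → 64
@64: team [1B, align 1] → 65
+7 tail pad (align 8)
size 72, align 8
72 − 72 = 0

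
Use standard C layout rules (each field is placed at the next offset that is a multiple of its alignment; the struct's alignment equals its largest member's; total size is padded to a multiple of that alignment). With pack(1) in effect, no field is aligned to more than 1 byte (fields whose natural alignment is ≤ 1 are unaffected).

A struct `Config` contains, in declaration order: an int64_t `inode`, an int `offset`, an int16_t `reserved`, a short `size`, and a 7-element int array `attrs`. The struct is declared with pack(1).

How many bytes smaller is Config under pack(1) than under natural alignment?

natural layout:
  inode at 0 (size 8, align 8) → ends 8
  offset at 8 (size 4, align 4) → ends 12
  reserved at 12 (size 2, align 2) → ends 14
  size at 14 (size 2, align 2) → ends 16
  attrs at 16 (size 28, align 4) → ends 44
  tail pad 4 to reach multiple of 8
  total 48 bytes, alignment 8
packed(1) layout:
  inode at 0 (size 8, align 1) → ends 8
  offset at 8 (size 4, align 1) → ends 12
  reserved at 12 (size 2, align 1) → ends 14
  size at 14 (size 2, align 1) → ends 16
  attrs at 16 (size 28, align 1) → ends 44
  total 44 bytes, alignment 1
48 − 44 = 4

4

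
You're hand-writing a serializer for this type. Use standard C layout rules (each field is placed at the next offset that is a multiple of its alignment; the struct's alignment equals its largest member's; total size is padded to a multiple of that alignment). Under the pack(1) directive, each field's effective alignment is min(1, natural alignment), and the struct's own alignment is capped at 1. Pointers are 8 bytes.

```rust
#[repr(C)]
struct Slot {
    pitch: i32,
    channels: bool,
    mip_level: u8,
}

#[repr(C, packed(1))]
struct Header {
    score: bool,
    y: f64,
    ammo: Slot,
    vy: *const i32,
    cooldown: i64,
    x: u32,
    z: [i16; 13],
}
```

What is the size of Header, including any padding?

63 bytes

Slot: 0..4  pitch  (4B, 4-aligned); 4..5  channels  (1B, 1-aligned); 5..6  mip_level  (1B, 1-aligned); 6..8  -- tail padding (2B); sizeof = 8, alignof = 4
0..1  score  (1B, 1-aligned)
1..9  y  (8B, 1-aligned)
9..17  ammo  (8B, 1-aligned)
17..25  vy  (8B, 1-aligned)
25..33  cooldown  (8B, 1-aligned)
33..37  x  (4B, 1-aligned)
37..63  z  (26B, 1-aligned)
sizeof = 63, alignof = 1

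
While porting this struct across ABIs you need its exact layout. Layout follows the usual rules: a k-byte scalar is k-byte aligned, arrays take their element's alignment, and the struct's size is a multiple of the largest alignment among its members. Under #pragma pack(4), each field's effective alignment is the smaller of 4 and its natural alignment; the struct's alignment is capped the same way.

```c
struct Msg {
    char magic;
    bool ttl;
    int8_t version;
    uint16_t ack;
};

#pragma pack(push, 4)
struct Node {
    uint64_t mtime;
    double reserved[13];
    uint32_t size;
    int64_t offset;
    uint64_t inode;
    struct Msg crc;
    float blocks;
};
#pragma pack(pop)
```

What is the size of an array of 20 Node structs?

2880

Msg: 0..1  magic  (1B, 1-aligned); 1..2  ttl  (1B, 1-aligned); 2..3  version  (1B, 1-aligned); 3..4  -- padding (1B); 4..6  ack  (2B, 2-aligned); sizeof = 6, alignof = 2
0..8  mtime  (8B, 4-aligned)
8..112  reserved  (104B, 4-aligned)
112..116  size  (4B, 4-aligned)
116..124  offset  (8B, 4-aligned)
124..132  inode  (8B, 4-aligned)
132..138  crc  (6B, 2-aligned)
138..140  -- padding (2B)
140..144  blocks  (4B, 4-aligned)
sizeof = 144, alignof = 4
array of 20: 20 × 144 = 2880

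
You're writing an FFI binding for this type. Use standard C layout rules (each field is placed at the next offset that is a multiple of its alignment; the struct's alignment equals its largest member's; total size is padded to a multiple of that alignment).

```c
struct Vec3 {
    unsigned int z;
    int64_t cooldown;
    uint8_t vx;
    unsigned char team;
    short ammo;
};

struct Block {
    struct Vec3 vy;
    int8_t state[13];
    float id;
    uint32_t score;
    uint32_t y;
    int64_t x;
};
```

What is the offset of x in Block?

Vec3: z at 0 (size 4, align 4) → ends 4; pad 4 to align 8 for cooldown; cooldown at 8 (size 8, align 8) → ends 16; vx at 16 (size 1, align 1) → ends 17; team at 17 (size 1, align 1) → ends 18; ammo at 18 (size 2, align 2) → ends 20; tail pad 4 to reach multiple of 8; total 24 bytes, alignment 8
vy at 0 (size 24, align 8) → ends 24
state at 24 (size 13, align 1) → ends 37
pad 3 to align 4 for id
id at 40 (size 4, align 4) → ends 44
score at 44 (size 4, align 4) → ends 48
y at 48 (size 4, align 4) → ends 52
pad 4 to align 8 for x
x at 56 (size 8, align 8) → ends 64

56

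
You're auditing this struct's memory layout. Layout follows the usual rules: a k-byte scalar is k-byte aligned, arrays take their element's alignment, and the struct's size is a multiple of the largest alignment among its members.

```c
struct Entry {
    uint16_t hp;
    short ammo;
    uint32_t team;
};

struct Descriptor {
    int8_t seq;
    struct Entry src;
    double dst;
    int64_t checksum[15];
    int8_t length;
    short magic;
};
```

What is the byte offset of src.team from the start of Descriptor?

Entry: hp at 0 (size 2, align 2) → ends 2; ammo at 2 (size 2, align 2) → ends 4; team at 4 (size 4, align 4) → ends 8; total 8 bytes, alignment 4
seq at 0 (size 1, align 1) → ends 1
pad 3 to align 4 for src
src at 4 (size 8, align 4) → ends 12
within Entry: team at 4
4 + 4 = 8

8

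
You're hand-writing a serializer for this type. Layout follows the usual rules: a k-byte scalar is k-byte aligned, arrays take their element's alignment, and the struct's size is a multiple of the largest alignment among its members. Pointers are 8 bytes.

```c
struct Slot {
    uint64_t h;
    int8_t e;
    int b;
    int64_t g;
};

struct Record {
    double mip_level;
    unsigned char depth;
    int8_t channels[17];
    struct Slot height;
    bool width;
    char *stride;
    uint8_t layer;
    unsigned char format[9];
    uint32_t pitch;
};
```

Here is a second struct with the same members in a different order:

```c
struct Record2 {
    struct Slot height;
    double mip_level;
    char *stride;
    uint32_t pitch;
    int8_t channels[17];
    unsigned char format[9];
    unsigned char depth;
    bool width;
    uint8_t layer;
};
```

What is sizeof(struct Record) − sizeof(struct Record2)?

Slot: 0..8  h  (8B, 8-aligned); 8..9  e  (1B, 1-aligned); 9..12  -- padding (3B); 12..16  b  (4B, 4-aligned); 16..24  g  (8B, 8-aligned); sizeof = 24, alignof = 8
0..8  mip_level  (8B, 8-aligned)
8..9  depth  (1B, 1-aligned)
9..26  channels  (17B, 1-aligned)
26..32  -- padding (6B)
32..56  height  (24B, 8-aligned)
56..57  width  (1B, 1-aligned)
57..64  -- padding (7B)
64..72  stride  (8B, 8-aligned)
72..73  layer  (1B, 1-aligned)
73..82  format  (9B, 1-aligned)
82..84  -- padding (2B)
84..88  pitch  (4B, 4-aligned)
sizeof = 88, alignof = 8
— Record2 —
0..24  height  (24B, 8-aligned)
24..32  mip_level  (8B, 8-aligned)
32..40  stride  (8B, 8-aligned)
40..44  pitch  (4B, 4-aligned)
44..61  channels  (17B, 1-aligned)
61..70  format  (9B, 1-aligned)
70..71  depth  (1B, 1-aligned)
71..72  width  (1B, 1-aligned)
72..73  layer  (1B, 1-aligned)
73..80  -- tail padding (7B)
sizeof = 80, alignof = 8
88 − 80 = 8

8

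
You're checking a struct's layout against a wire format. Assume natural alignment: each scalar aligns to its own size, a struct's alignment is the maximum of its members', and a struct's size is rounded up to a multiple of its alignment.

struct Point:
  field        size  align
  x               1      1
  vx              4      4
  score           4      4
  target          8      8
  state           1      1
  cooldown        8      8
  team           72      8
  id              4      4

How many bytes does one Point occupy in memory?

120 bytes

0..1  x  (1B, 1-aligned)
1..4  -- padding (3B)
4..8  vx  (4B, 4-aligned)
8..12  score  (4B, 4-aligned)
12..16  -- padding (4B)
16..24  target  (8B, 8-aligned)
24..25  state  (1B, 1-aligned)
25..32  -- padding (7B)
32..40  cooldown  (8B, 8-aligned)
40..112  team  (72B, 8-aligned)
112..116  id  (4B, 4-aligned)
116..120  -- tail padding (4B)
sizeof = 120, alignof = 8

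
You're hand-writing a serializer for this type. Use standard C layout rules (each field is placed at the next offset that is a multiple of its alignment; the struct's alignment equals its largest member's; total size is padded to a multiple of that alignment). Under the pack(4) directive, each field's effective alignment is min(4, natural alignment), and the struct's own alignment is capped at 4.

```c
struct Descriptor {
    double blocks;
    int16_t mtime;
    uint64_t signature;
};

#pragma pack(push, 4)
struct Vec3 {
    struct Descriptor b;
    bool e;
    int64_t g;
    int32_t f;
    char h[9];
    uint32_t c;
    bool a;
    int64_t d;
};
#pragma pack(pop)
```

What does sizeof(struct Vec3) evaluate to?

Descriptor: @0: blocks [8B, align 8] → 8; @8: mtime [2B, align 2] → 10; +6 pad (align 8); @16: signature [8B, align 8] → 24; size 24, align 8
@0: b [24B, align 4] → 24
@24: e [1B, align 1] → 25
+3 pad (align 4)
@28: g [8B, align 4] → 36
@36: f [4B, align 4] → 40
@40: h [9B, align 1] → 49
+3 pad (align 4)
@52: c [4B, align 4] → 56
@56: a [1B, align 1] → 57
+3 pad (align 4)
@60: d [8B, align 4] → 68
size 68, align 4

68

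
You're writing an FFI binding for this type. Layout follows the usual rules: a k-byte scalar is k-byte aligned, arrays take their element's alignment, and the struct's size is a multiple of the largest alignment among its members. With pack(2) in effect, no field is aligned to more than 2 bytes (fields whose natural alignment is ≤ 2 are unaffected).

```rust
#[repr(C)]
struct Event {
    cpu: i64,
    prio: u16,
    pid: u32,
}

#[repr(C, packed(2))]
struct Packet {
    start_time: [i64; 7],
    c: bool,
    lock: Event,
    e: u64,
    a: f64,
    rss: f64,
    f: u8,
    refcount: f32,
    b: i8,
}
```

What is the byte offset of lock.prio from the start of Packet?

Event: cpu at 0 (size 8, align 8) → ends 8; prio at 8 (size 2, align 2) → ends 10; pad 2 to align 4 for pid; pid at 12 (size 4, align 4) → ends 16; total 16 bytes, alignment 8
start_time at 0 (size 56, align 2) → ends 56
c at 56 (size 1, align 1) → ends 57
pad 1 to align 2 for lock
lock at 58 (size 16, align 2) → ends 74
within Event: prio at 8
58 + 8 = 66

66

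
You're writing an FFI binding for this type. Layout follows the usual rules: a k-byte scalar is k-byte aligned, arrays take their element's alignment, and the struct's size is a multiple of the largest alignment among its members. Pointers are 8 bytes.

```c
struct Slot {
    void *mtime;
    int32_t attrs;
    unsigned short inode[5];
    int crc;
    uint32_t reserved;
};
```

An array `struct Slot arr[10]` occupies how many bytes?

320

0..8  mtime  (8B, 8-aligned)
8..12  attrs  (4B, 4-aligned)
12..22  inode  (10B, 2-aligned)
22..24  -- padding (2B)
24..28  crc  (4B, 4-aligned)
28..32  reserved  (4B, 4-aligned)
sizeof = 32, alignof = 8
array of 10: 10 × 32 = 320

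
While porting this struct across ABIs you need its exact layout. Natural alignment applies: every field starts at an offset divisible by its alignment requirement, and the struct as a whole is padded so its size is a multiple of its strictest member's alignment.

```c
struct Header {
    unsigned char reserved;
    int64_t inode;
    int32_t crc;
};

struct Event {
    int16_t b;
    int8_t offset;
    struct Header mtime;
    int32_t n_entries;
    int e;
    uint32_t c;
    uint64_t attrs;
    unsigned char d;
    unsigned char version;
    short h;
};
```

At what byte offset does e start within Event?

Header: @0: reserved [1B, align 1] → 1; +7 pad (align 8); @8: inode [8B, align 8] → 16; @16: crc [4B, align 4] → 20; +4 tail pad (align 8); size 24, align 8
@0: b [2B, align 2] → 2
@2: offset [1B, align 1] → 3
+5 pad (align 8)
@8: mtime [24B, align 8] → 32
@32: n_entries [4B, align 4] → 36
@36: e [4B, align 4] → 40

36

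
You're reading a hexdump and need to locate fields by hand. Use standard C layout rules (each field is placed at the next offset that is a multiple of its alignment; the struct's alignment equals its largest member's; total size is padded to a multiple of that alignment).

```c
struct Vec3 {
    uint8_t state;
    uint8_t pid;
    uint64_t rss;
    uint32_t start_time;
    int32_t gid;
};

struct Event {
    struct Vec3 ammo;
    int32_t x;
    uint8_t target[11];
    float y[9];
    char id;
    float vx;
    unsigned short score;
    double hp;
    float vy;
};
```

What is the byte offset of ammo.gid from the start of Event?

20

Vec3: state at 0 (size 1, align 1) → ends 1; pid at 1 (size 1, align 1) → ends 2; pad 6 to align 8 for rss; rss at 8 (size 8, align 8) → ends 16; start_time at 16 (size 4, align 4) → ends 20; gid at 20 (size 4, align 4) → ends 24; total 24 bytes, alignment 8
ammo at 0 (size 24, align 8) → ends 24
within Vec3: gid at 20
0 + 20 = 20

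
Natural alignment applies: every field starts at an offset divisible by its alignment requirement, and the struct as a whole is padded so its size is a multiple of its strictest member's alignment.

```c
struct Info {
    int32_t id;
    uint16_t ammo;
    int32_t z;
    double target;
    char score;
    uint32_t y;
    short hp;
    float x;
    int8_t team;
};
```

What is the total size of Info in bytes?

48

0..4  id  (4B, 4-aligned)
4..6  ammo  (2B, 2-aligned)
6..8  -- padding (2B)
8..12  z  (4B, 4-aligned)
12..16  -- padding (4B)
16..24  target  (8B, 8-aligned)
24..25  score  (1B, 1-aligned)
25..28  -- padding (3B)
28..32  y  (4B, 4-aligned)
32..34  hp  (2B, 2-aligned)
34..36  -- padding (2B)
36..40  x  (4B, 4-aligned)
40..41  team  (1B, 1-aligned)
41..48  -- tail padding (7B)
sizeof = 48, alignof = 8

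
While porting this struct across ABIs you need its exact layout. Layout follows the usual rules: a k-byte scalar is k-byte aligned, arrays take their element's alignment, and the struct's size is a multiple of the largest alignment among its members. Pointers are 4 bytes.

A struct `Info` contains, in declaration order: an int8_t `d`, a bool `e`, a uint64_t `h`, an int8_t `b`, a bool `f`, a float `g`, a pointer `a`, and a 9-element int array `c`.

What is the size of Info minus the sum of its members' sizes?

d at 0 (size 1, align 1) → ends 1
e at 1 (size 1, align 1) → ends 2
pad 6 to align 8 for h
h at 8 (size 8, align 8) → ends 16
b at 16 (size 1, align 1) → ends 17
f at 17 (size 1, align 1) → ends 18
pad 2 to align 4 for g
g at 20 (size 4, align 4) → ends 24
a at 24 (size 4, align 4) → ends 28
c at 28 (size 36, align 4) → ends 64
total 64 bytes, alignment 8
data bytes 56, size 64 → padding 8

8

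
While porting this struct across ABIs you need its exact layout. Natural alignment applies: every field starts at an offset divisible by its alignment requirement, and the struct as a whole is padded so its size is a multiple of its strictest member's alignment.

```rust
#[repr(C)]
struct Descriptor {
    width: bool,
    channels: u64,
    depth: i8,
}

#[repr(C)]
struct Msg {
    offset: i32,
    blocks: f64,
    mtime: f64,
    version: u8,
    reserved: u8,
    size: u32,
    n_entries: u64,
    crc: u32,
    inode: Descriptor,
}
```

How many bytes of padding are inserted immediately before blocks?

4

Descriptor: width at 0 (size 1, align 1) → ends 1; pad 7 to align 8 for channels; channels at 8 (size 8, align 8) → ends 16; depth at 16 (size 1, align 1) → ends 17; tail pad 7 to reach multiple of 8; total 24 bytes, alignment 8
offset at 0 (size 4, align 4) → ends 4
pad 4 to align 8 for blocks
blocks at 8 (size 8, align 8) → ends 16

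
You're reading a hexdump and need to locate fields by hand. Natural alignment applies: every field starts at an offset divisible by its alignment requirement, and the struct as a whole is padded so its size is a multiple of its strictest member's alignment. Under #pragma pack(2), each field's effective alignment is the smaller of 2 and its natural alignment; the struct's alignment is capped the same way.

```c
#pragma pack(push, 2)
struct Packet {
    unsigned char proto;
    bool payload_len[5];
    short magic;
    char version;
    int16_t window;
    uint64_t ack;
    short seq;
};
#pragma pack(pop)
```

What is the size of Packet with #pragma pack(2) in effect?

22

@0: proto [1B, align 1] → 1
@1: payload_len [5B, align 1] → 6
@6: magic [2B, align 2] → 8
@8: version [1B, align 1] → 9
+1 pad (align 2)
@10: window [2B, align 2] → 12
@12: ack [8B, align 2] → 20
@20: seq [2B, align 2] → 22
size 22, align 2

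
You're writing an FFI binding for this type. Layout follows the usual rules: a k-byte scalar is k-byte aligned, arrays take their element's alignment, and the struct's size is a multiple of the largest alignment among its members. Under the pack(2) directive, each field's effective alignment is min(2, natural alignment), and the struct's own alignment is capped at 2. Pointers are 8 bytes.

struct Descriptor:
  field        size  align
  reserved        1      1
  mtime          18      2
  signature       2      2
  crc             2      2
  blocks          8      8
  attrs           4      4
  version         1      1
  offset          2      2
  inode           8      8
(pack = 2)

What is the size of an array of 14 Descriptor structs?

0..1  reserved  (1B, 1-aligned)
1..2  -- padding (1B)
2..20  mtime  (18B, 2-aligned)
20..22  signature  (2B, 2-aligned)
22..24  crc  (2B, 2-aligned)
24..32  blocks  (8B, 2-aligned)
32..36  attrs  (4B, 2-aligned)
36..37  version  (1B, 1-aligned)
37..38  -- padding (1B)
38..40  offset  (2B, 2-aligned)
40..48  inode  (8B, 2-aligned)
sizeof = 48, alignof = 2
array of 14: 14 × 48 = 672

672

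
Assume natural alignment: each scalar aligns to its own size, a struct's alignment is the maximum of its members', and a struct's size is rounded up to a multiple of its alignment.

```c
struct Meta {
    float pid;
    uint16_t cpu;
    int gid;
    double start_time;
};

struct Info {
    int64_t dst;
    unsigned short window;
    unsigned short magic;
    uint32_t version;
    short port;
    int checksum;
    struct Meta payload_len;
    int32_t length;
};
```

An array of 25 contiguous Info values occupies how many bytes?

1400

Meta: 0..4  pid  (4B, 4-aligned); 4..6  cpu  (2B, 2-aligned); 6..8  -- padding (2B); 8..12  gid  (4B, 4-aligned); 12..16  -- padding (4B); 16..24  start_time  (8B, 8-aligned); sizeof = 24, alignof = 8
0..8  dst  (8B, 8-aligned)
8..10  window  (2B, 2-aligned)
10..12  magic  (2B, 2-aligned)
12..16  version  (4B, 4-aligned)
16..18  port  (2B, 2-aligned)
18..20  -- padding (2B)
20..24  checksum  (4B, 4-aligned)
24..48  payload_len  (24B, 8-aligned)
48..52  length  (4B, 4-aligned)
52..56  -- tail padding (4B)
sizeof = 56, alignof = 8
array of 25: 25 × 56 = 1400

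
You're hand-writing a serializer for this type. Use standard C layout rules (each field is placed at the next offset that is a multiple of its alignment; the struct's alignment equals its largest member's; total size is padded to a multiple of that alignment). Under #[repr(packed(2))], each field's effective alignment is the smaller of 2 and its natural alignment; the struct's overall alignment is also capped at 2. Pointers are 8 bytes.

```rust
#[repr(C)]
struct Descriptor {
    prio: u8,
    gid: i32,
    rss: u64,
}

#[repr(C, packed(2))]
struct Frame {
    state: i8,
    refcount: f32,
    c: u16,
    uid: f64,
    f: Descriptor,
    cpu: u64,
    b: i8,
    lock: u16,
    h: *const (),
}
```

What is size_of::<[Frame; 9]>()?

468

Descriptor: @0: prio [1B, align 1] → 1; +3 pad (align 4); @4: gid [4B, align 4] → 8; @8: rss [8B, align 8] → 16; size 16, align 8
@0: state [1B, align 1] → 1
+1 pad (align 2)
@2: refcount [4B, align 2] → 6
@6: c [2B, align 2] → 8
@8: uid [8B, align 2] → 16
@16: f [16B, align 2] → 32
@32: cpu [8B, align 2] → 40
@40: b [1B, align 1] → 41
+1 pad (align 2)
@42: lock [2B, align 2] → 44
@44: h [8B, align 2] → 52
size 52, align 2
array of 9: 9 × 52 = 468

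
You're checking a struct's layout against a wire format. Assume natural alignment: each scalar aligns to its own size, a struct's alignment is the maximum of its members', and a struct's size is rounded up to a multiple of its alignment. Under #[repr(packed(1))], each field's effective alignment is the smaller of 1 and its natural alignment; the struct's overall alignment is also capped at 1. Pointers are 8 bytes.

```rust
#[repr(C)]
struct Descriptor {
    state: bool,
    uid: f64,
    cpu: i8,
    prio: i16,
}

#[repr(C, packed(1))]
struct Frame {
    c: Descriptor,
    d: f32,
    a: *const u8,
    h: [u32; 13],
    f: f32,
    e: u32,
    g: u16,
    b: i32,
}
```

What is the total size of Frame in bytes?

102 bytes

Descriptor: state at 0 (size 1, align 1) → ends 1; pad 7 to align 8 for uid; uid at 8 (size 8, align 8) → ends 16; cpu at 16 (size 1, align 1) → ends 17; pad 1 to align 2 for prio; prio at 18 (size 2, align 2) → ends 20; tail pad 4 to reach multiple of 8; total 24 bytes, alignment 8
c at 0 (size 24, align 1) → ends 24
d at 24 (size 4, align 1) → ends 28
a at 28 (size 8, align 1) → ends 36
h at 36 (size 52, align 1) → ends 88
f at 88 (size 4, align 1) → ends 92
e at 92 (size 4, align 1) → ends 96
g at 96 (size 2, align 1) → ends 98
b at 98 (size 4, align 1) → ends 102
total 102 bytes, alignment 1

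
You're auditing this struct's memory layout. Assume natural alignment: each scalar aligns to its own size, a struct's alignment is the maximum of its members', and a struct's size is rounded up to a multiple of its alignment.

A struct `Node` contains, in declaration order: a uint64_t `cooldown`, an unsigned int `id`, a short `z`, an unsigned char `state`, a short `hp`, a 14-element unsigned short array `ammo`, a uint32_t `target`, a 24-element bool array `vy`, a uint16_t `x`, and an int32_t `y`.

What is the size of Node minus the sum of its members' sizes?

cooldown at 0 (size 8, align 8) → ends 8
id at 8 (size 4, align 4) → ends 12
z at 12 (size 2, align 2) → ends 14
state at 14 (size 1, align 1) → ends 15
pad 1 to align 2 for hp
hp at 16 (size 2, align 2) → ends 18
ammo at 18 (size 28, align 2) → ends 46
pad 2 to align 4 for target
target at 48 (size 4, align 4) → ends 52
vy at 52 (size 24, align 1) → ends 76
x at 76 (size 2, align 2) → ends 78
pad 2 to align 4 for y
y at 80 (size 4, align 4) → ends 84
tail pad 4 to reach multiple of 8
total 88 bytes, alignment 8
data bytes 79, size 88 → padding 9

9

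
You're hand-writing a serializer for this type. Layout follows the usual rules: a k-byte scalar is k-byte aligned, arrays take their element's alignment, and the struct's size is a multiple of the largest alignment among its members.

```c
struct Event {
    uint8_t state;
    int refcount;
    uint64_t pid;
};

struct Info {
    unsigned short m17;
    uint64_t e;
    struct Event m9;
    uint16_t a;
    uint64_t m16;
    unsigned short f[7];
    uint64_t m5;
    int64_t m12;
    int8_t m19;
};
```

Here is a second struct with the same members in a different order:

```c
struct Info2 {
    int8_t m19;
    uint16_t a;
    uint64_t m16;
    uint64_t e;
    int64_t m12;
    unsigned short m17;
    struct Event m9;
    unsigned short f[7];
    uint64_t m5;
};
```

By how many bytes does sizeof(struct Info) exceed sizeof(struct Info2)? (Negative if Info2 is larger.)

Event: state at 0 (size 1, align 1) → ends 1; pad 3 to align 4 for refcount; refcount at 4 (size 4, align 4) → ends 8; pid at 8 (size 8, align 8) → ends 16; total 16 bytes, alignment 8
m17 at 0 (size 2, align 2) → ends 2
pad 6 to align 8 for e
e at 8 (size 8, align 8) → ends 16
m9 at 16 (size 16, align 8) → ends 32
a at 32 (size 2, align 2) → ends 34
pad 6 to align 8 for m16
m16 at 40 (size 8, align 8) → ends 48
f at 48 (size 14, align 2) → ends 62
pad 2 to align 8 for m5
m5 at 64 (size 8, align 8) → ends 72
m12 at 72 (size 8, align 8) → ends 80
m19 at 80 (size 1, align 1) → ends 81
tail pad 7 to reach multiple of 8
total 88 bytes, alignment 8
— Info2 —
m19 at 0 (size 1, align 1) → ends 1
pad 1 to align 2 for a
a at 2 (size 2, align 2) → ends 4
pad 4 to align 8 for m16
m16 at 8 (size 8, align 8) → ends 16
e at 16 (size 8, align 8) → ends 24
m12 at 24 (size 8, align 8) → ends 32
m17 at 32 (size 2, align 2) → ends 34
pad 6 to align 8 for m9
m9 at 40 (size 16, align 8) → ends 56
f at 56 (size 14, align 2) → ends 70
pad 2 to align 8 for m5
m5 at 72 (size 8, align 8) → ends 80
total 80 bytes, alignment 8
88 − 80 = 8

8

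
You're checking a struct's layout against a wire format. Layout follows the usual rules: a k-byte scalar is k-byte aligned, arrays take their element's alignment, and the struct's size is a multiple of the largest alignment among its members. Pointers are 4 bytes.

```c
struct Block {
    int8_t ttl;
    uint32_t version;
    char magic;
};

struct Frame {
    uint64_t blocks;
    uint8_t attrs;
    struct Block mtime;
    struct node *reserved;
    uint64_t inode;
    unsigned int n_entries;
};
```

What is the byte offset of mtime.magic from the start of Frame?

Block: @0: ttl [1B, align 1] → 1; +3 pad (align 4); @4: version [4B, align 4] → 8; @8: magic [1B, align 1] → 9; +3 tail pad (align 4); size 12, align 4
@0: blocks [8B, align 8] → 8
@8: attrs [1B, align 1] → 9
+3 pad (align 4)
@12: mtime [12B, align 4] → 24
within Block: magic at 8
12 + 8 = 20

20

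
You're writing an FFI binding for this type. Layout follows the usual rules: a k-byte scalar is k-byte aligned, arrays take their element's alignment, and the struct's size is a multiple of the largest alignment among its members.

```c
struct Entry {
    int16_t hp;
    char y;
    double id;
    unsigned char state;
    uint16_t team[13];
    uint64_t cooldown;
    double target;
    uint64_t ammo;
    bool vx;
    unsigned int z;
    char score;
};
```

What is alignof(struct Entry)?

member alignments: hp=2, y=1, id=8, state=1, team=2, cooldown=8, target=8, ammo=8, vx=1, z=4, score=1
max = 8

8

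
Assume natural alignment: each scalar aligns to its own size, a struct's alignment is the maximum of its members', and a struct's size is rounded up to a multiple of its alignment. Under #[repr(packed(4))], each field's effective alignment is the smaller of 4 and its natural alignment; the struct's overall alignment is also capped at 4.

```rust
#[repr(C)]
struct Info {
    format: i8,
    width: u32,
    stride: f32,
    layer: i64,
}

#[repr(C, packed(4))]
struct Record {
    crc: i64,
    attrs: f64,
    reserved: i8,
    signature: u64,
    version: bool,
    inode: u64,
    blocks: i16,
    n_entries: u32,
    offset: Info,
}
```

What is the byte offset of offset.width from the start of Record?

Info: 0..1  format  (1B, 1-aligned); 1..4  -- padding (3B); 4..8  width  (4B, 4-aligned); 8..12  stride  (4B, 4-aligned); 12..16  -- padding (4B); 16..24  layer  (8B, 8-aligned); sizeof = 24, alignof = 8
0..8  crc  (8B, 4-aligned)
8..16  attrs  (8B, 4-aligned)
16..17  reserved  (1B, 1-aligned)
17..20  -- padding (3B)
20..28  signature  (8B, 4-aligned)
28..29  version  (1B, 1-aligned)
29..32  -- padding (3B)
32..40  inode  (8B, 4-aligned)
40..42  blocks  (2B, 2-aligned)
42..44  -- padding (2B)
44..48  n_entries  (4B, 4-aligned)
48..72  offset  (24B, 4-aligned)
within Info: width at 4
48 + 4 = 52

52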